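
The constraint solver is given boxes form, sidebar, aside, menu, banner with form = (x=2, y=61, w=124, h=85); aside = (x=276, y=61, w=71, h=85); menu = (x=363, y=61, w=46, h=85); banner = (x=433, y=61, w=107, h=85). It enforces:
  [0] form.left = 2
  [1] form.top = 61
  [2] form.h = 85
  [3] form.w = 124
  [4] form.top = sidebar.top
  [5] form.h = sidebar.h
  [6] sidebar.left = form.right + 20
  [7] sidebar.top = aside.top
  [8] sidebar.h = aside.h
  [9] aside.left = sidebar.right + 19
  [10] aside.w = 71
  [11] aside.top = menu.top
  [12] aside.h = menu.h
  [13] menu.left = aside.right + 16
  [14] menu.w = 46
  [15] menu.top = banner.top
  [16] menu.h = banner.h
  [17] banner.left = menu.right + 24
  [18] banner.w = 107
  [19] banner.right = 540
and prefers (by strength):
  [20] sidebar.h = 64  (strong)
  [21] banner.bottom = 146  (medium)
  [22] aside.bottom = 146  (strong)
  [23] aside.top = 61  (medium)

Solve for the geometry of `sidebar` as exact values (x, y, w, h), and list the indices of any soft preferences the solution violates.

sidebar = (x=146, y=61, w=111, h=85)
violated soft preferences: 20

1. sidebar.y = 61  [form.top = sidebar.top]
2. sidebar.h = 85  [form.h = sidebar.h]
3. sidebar.x = 146  [sidebar.left = form.right + 20]
4. sidebar.w = 111  [aside.left = sidebar.right + 19]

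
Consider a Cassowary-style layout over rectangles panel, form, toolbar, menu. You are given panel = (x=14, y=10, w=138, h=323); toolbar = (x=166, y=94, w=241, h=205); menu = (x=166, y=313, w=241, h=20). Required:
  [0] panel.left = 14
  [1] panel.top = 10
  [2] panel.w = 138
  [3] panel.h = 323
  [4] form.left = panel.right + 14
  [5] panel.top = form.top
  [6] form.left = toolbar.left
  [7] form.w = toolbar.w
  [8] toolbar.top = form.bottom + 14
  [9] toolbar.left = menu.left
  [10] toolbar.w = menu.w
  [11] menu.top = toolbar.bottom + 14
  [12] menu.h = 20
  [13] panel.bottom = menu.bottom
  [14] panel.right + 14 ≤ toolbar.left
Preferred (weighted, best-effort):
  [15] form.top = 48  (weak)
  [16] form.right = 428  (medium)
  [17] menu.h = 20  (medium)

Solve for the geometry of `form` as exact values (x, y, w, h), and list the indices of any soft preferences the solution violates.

form = (x=166, y=10, w=241, h=70)
violated soft preferences: 15, 16

1. form.x = 166  [form.left = panel.right + 14]
2. form.y = 10  [panel.top = form.top]
3. form.w = 241  [form.w = toolbar.w]
4. form.h = 70  [toolbar.top = form.bottom + 14]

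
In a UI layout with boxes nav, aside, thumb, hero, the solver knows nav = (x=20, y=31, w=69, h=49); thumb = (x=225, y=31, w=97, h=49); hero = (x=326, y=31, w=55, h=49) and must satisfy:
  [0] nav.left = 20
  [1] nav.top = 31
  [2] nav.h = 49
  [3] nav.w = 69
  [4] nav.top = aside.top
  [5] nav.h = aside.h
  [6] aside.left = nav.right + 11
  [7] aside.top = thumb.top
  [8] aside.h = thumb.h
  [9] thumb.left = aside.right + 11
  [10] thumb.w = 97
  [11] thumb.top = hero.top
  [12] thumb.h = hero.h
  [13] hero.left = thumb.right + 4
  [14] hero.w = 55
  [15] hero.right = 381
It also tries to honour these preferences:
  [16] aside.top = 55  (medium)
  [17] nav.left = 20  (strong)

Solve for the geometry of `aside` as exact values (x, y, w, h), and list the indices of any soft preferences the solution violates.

aside = (x=100, y=31, w=114, h=49)
violated soft preferences: 16

1. aside.y = 31  [nav.top = aside.top]
2. aside.h = 49  [nav.h = aside.h]
3. aside.x = 100  [aside.left = nav.right + 11]
4. aside.w = 114  [thumb.left = aside.right + 11]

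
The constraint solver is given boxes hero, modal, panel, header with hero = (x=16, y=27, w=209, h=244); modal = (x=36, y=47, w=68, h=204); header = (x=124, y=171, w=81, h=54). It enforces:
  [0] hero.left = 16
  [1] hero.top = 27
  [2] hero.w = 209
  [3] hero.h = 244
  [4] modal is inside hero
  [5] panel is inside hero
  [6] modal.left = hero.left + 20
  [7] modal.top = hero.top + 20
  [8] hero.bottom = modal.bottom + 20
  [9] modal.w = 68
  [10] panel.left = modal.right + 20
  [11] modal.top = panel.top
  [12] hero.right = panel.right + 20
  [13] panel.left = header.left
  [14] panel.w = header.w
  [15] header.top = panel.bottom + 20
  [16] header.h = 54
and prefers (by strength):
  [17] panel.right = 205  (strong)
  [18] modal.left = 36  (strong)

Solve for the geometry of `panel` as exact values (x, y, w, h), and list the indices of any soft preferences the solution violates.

1. panel.x = 124  [panel.left = modal.right + 20]
2. panel.y = 47  [modal.top = panel.top]
3. panel.w = 81  [hero.right = panel.right + 20]
4. panel.h = 104  [header.top = panel.bottom + 20]

panel = (x=124, y=47, w=81, h=104)
violated soft preferences: none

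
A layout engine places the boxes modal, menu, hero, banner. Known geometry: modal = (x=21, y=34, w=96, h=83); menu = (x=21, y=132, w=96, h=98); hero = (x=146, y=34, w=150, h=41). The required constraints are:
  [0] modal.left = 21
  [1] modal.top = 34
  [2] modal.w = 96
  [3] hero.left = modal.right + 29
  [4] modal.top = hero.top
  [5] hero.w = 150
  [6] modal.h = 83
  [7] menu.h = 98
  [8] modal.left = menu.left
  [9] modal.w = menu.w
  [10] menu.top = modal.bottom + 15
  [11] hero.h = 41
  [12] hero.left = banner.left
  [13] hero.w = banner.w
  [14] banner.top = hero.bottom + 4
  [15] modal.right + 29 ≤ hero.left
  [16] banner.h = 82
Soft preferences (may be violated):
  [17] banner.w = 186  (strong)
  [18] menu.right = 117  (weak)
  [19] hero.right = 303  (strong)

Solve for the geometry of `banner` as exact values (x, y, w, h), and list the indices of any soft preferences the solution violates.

1. banner.x = 146  [hero.left = banner.left]
2. banner.w = 150  [hero.w = banner.w]
3. banner.y = 79  [banner.top = hero.bottom + 4]
4. banner.h = 82  [banner.h = 82]

banner = (x=146, y=79, w=150, h=82)
violated soft preferences: 17, 19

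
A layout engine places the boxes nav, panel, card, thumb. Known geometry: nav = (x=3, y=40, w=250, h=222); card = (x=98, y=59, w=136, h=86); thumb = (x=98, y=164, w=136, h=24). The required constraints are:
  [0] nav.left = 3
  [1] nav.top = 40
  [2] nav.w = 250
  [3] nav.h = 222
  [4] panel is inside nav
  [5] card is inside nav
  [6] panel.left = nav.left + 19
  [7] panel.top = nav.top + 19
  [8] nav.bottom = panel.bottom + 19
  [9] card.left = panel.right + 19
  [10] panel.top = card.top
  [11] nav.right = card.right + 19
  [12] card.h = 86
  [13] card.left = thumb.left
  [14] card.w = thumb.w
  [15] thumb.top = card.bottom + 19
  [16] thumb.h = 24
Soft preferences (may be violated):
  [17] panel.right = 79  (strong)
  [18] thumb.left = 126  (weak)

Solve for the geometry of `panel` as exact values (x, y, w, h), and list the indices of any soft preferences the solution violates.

panel = (x=22, y=59, w=57, h=184)
violated soft preferences: 18

1. panel.x = 22  [panel.left = nav.left + 19]
2. panel.y = 59  [panel.top = nav.top + 19]
3. panel.h = 184  [nav.bottom = panel.bottom + 19]
4. panel.w = 57  [card.left = panel.right + 19]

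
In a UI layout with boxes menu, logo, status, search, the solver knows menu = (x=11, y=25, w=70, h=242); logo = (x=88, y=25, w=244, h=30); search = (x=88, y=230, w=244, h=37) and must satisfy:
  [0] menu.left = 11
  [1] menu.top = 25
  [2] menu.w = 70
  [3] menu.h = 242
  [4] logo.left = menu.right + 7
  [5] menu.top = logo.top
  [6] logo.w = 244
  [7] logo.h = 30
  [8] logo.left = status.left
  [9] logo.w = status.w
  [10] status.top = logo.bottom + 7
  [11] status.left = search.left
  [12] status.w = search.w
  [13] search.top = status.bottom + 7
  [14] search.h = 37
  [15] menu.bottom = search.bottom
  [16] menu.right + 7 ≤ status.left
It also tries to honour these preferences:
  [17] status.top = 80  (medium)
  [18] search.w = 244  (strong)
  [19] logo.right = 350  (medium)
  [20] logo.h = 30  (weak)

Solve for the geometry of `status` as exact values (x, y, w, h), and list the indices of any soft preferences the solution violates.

1. status.x = 88  [logo.left = status.left]
2. status.w = 244  [logo.w = status.w]
3. status.y = 62  [status.top = logo.bottom + 7]
4. status.h = 161  [search.top = status.bottom + 7]

status = (x=88, y=62, w=244, h=161)
violated soft preferences: 17, 19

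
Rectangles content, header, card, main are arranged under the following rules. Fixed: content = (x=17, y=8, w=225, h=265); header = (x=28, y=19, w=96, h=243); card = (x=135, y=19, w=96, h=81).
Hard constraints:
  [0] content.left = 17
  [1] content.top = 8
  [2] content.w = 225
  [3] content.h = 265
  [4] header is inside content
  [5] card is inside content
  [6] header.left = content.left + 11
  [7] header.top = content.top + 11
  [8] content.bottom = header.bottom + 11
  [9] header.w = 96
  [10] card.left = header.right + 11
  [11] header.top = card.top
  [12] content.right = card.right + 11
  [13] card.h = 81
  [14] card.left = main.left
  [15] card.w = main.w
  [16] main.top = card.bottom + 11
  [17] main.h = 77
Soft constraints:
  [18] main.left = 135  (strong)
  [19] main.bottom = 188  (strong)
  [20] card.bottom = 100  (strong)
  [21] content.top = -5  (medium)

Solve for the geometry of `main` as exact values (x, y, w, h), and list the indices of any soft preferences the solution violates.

main = (x=135, y=111, w=96, h=77)
violated soft preferences: 21

1. main.x = 135  [card.left = main.left]
2. main.w = 96  [card.w = main.w]
3. main.y = 111  [main.top = card.bottom + 11]
4. main.h = 77  [main.h = 77]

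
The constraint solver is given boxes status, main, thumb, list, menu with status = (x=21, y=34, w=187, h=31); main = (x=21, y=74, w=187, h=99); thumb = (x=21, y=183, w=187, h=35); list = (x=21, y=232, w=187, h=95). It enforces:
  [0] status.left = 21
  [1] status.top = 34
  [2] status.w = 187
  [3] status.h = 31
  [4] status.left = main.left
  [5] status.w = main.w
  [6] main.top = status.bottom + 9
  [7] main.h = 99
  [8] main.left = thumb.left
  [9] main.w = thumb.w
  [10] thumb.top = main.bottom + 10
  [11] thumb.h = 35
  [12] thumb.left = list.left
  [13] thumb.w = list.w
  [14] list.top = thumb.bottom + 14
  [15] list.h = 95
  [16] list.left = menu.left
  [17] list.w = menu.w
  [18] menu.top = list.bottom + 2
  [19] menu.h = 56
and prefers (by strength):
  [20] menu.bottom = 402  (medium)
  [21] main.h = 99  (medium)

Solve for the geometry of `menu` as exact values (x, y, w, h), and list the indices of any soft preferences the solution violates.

menu = (x=21, y=329, w=187, h=56)
violated soft preferences: 20

1. menu.x = 21  [list.left = menu.left]
2. menu.w = 187  [list.w = menu.w]
3. menu.y = 329  [menu.top = list.bottom + 2]
4. menu.h = 56  [menu.h = 56]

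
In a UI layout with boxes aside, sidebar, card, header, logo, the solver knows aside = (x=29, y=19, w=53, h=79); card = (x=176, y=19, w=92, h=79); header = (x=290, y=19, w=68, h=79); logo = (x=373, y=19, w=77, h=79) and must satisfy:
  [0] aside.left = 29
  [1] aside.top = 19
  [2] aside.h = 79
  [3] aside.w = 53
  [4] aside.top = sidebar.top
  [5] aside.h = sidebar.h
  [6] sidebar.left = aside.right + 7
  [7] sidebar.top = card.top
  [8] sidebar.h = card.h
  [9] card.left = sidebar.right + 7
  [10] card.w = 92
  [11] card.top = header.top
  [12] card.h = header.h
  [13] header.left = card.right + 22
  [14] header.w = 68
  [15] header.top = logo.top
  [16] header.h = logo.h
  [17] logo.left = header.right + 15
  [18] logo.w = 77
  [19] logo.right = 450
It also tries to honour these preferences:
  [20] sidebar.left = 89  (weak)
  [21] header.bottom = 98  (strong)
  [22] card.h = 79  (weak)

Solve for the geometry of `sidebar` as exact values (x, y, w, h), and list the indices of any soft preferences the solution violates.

sidebar = (x=89, y=19, w=80, h=79)
violated soft preferences: none

1. sidebar.y = 19  [aside.top = sidebar.top]
2. sidebar.h = 79  [aside.h = sidebar.h]
3. sidebar.x = 89  [sidebar.left = aside.right + 7]
4. sidebar.w = 80  [card.left = sidebar.right + 7]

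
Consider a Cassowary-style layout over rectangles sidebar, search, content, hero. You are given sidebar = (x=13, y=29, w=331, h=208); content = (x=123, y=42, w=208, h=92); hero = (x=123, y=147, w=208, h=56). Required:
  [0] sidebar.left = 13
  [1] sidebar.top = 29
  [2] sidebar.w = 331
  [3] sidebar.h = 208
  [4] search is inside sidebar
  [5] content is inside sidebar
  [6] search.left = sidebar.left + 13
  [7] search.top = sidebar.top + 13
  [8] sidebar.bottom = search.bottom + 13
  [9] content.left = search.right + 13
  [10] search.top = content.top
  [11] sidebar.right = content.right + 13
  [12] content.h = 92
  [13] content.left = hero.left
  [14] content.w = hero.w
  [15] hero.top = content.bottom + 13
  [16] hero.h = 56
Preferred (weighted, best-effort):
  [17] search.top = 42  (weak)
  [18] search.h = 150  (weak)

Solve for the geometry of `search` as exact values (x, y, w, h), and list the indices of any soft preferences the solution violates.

1. search.x = 26  [search.left = sidebar.left + 13]
2. search.y = 42  [search.top = sidebar.top + 13]
3. search.h = 182  [sidebar.bottom = search.bottom + 13]
4. search.w = 84  [content.left = search.right + 13]

search = (x=26, y=42, w=84, h=182)
violated soft preferences: 18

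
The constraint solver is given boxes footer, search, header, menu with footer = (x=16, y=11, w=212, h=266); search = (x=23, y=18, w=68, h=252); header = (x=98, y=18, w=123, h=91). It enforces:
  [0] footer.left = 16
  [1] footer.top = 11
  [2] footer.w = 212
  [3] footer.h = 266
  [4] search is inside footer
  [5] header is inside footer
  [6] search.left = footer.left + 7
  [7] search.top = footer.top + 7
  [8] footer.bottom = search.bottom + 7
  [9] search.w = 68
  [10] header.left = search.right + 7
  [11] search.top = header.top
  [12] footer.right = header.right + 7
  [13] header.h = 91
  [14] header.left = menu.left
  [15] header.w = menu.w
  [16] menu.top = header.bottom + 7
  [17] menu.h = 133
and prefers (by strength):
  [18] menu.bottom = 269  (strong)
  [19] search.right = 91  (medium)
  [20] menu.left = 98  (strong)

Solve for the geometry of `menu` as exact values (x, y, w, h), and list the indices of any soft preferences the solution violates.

1. menu.x = 98  [header.left = menu.left]
2. menu.w = 123  [header.w = menu.w]
3. menu.y = 116  [menu.top = header.bottom + 7]
4. menu.h = 133  [menu.h = 133]

menu = (x=98, y=116, w=123, h=133)
violated soft preferences: 18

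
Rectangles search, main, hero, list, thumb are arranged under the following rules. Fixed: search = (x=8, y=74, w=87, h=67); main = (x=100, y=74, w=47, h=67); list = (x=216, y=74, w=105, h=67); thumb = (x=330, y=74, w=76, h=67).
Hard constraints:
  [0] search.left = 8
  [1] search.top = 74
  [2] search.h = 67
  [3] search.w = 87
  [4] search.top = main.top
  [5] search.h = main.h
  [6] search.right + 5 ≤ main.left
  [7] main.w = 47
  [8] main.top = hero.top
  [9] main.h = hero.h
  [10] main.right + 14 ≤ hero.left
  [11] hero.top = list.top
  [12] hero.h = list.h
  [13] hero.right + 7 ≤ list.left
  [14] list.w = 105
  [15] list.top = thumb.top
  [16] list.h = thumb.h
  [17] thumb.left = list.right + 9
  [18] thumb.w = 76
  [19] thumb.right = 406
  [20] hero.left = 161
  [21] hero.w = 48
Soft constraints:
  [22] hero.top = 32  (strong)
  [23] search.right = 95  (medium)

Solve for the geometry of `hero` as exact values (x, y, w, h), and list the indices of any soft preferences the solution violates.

hero = (x=161, y=74, w=48, h=67)
violated soft preferences: 22

1. hero.y = 74  [main.top = hero.top]
2. hero.h = 67  [main.h = hero.h]
3. hero.x = 161  [hero.left = 161]
4. hero.w = 48  [hero.w = 48]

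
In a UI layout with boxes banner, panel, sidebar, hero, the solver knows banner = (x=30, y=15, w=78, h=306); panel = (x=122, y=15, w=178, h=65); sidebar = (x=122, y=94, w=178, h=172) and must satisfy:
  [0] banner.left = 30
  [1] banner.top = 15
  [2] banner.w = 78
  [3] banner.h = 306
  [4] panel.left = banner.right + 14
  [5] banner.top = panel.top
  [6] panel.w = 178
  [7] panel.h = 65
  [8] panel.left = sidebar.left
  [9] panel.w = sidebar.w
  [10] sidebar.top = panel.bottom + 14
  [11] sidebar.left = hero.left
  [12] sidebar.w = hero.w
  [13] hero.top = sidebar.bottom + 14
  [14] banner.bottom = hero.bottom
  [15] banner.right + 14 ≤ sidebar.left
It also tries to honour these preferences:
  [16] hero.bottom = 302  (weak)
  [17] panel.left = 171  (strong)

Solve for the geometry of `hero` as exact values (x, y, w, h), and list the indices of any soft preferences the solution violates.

hero = (x=122, y=280, w=178, h=41)
violated soft preferences: 16, 17

1. hero.x = 122  [sidebar.left = hero.left]
2. hero.w = 178  [sidebar.w = hero.w]
3. hero.y = 280  [hero.top = sidebar.bottom + 14]
4. hero.h = 41  [banner.bottom = hero.bottom]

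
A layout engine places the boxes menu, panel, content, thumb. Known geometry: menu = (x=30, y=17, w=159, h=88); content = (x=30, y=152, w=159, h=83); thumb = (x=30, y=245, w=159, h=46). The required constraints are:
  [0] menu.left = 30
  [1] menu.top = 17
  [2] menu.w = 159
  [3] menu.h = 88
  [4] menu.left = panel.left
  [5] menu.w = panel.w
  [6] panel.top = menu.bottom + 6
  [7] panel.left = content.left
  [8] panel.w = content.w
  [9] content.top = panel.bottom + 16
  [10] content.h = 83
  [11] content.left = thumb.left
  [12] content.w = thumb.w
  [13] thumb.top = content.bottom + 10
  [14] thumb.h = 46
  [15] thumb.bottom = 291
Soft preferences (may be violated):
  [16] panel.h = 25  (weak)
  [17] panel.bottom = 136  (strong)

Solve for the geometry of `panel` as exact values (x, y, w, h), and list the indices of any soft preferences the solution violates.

1. panel.x = 30  [menu.left = panel.left]
2. panel.w = 159  [menu.w = panel.w]
3. panel.y = 111  [panel.top = menu.bottom + 6]
4. panel.h = 25  [content.top = panel.bottom + 16]

panel = (x=30, y=111, w=159, h=25)
violated soft preferences: none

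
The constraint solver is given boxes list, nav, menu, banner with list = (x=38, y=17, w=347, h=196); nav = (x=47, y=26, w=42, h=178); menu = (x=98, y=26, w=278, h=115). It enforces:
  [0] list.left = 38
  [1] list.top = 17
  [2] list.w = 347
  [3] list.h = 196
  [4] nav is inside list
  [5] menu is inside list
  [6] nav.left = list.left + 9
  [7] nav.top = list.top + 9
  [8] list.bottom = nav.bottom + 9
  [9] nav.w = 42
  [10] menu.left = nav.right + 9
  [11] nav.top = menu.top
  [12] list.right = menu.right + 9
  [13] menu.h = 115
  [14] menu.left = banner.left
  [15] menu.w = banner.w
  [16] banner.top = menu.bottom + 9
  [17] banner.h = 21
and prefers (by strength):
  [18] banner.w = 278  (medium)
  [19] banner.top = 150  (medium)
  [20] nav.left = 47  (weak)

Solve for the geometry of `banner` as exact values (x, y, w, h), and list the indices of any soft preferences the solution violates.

banner = (x=98, y=150, w=278, h=21)
violated soft preferences: none

1. banner.x = 98  [menu.left = banner.left]
2. banner.w = 278  [menu.w = banner.w]
3. banner.y = 150  [banner.top = menu.bottom + 9]
4. banner.h = 21  [banner.h = 21]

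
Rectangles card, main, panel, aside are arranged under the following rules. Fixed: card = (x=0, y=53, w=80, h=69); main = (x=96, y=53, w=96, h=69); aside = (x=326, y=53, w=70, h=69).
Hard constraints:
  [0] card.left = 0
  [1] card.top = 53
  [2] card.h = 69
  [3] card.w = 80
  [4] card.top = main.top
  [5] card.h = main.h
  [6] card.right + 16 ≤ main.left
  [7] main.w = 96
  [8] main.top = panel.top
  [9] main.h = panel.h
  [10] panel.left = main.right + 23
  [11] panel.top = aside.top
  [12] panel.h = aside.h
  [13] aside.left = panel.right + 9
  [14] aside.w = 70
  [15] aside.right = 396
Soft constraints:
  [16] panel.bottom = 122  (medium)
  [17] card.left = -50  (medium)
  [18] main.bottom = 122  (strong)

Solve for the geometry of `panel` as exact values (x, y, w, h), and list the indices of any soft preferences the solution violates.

1. panel.y = 53  [main.top = panel.top]
2. panel.h = 69  [main.h = panel.h]
3. panel.x = 215  [panel.left = main.right + 23]
4. panel.w = 102  [aside.left = panel.right + 9]

panel = (x=215, y=53, w=102, h=69)
violated soft preferences: 17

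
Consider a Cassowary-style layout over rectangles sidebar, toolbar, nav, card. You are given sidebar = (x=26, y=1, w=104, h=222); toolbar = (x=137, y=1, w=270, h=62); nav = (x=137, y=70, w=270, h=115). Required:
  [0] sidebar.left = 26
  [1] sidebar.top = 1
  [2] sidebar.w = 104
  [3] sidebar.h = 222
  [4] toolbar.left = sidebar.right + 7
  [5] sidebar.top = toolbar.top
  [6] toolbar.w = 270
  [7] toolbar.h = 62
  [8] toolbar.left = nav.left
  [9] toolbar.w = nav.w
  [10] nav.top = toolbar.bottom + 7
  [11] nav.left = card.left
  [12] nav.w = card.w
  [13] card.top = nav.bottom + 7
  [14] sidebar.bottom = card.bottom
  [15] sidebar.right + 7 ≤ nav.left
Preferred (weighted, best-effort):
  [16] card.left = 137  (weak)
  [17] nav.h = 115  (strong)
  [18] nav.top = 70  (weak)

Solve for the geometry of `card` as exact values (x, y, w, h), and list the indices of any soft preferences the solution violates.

1. card.x = 137  [nav.left = card.left]
2. card.w = 270  [nav.w = card.w]
3. card.y = 192  [card.top = nav.bottom + 7]
4. card.h = 31  [sidebar.bottom = card.bottom]

card = (x=137, y=192, w=270, h=31)
violated soft preferences: none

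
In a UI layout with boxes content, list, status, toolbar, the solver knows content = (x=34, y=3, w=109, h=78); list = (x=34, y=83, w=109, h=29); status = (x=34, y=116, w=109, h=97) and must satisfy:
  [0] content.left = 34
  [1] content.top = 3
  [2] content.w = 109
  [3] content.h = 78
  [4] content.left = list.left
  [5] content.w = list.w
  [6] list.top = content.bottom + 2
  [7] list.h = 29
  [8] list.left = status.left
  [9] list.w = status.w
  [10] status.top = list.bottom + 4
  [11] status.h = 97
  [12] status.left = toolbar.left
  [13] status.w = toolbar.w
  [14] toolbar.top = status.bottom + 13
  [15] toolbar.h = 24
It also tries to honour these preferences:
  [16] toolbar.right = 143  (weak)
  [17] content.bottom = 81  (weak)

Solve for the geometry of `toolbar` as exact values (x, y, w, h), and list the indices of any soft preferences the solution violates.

toolbar = (x=34, y=226, w=109, h=24)
violated soft preferences: none

1. toolbar.x = 34  [status.left = toolbar.left]
2. toolbar.w = 109  [status.w = toolbar.w]
3. toolbar.y = 226  [toolbar.top = status.bottom + 13]
4. toolbar.h = 24  [toolbar.h = 24]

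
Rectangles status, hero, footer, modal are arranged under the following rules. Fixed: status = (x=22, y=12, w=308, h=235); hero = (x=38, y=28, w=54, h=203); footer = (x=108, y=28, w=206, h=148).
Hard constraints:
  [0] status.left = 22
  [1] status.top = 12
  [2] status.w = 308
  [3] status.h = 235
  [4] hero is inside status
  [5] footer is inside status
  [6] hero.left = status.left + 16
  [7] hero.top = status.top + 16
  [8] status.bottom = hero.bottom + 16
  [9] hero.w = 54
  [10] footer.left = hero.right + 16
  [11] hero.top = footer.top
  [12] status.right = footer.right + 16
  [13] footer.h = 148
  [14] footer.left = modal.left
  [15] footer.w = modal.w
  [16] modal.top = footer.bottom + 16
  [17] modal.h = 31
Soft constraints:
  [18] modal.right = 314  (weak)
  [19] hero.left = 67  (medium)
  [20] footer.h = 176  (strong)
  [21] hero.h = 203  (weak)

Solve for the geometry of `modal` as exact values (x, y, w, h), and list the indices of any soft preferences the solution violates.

1. modal.x = 108  [footer.left = modal.left]
2. modal.w = 206  [footer.w = modal.w]
3. modal.y = 192  [modal.top = footer.bottom + 16]
4. modal.h = 31  [modal.h = 31]

modal = (x=108, y=192, w=206, h=31)
violated soft preferences: 19, 20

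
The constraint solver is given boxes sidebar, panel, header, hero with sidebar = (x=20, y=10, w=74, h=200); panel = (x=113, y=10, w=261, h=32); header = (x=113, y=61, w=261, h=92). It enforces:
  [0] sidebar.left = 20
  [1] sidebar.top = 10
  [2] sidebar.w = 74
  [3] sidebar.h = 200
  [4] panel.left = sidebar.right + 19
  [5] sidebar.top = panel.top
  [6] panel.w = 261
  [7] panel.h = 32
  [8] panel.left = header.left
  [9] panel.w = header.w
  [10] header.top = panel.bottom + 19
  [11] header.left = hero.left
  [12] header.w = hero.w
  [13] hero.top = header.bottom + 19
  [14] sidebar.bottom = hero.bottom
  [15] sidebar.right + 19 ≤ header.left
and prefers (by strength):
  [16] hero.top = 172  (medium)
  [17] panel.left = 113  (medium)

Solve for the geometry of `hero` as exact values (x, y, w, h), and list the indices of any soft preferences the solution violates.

1. hero.x = 113  [header.left = hero.left]
2. hero.w = 261  [header.w = hero.w]
3. hero.y = 172  [hero.top = header.bottom + 19]
4. hero.h = 38  [sidebar.bottom = hero.bottom]

hero = (x=113, y=172, w=261, h=38)
violated soft preferences: none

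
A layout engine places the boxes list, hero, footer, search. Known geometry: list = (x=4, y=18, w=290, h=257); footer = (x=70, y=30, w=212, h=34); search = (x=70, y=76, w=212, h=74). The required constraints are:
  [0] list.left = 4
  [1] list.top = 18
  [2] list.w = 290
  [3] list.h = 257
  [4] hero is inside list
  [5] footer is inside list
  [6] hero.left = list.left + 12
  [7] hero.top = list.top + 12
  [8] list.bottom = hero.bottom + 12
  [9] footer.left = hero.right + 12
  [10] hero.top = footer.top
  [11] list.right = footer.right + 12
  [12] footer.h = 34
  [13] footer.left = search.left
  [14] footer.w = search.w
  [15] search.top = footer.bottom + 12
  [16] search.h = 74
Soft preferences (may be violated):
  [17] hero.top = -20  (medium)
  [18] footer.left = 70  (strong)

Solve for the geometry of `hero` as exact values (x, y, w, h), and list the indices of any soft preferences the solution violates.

hero = (x=16, y=30, w=42, h=233)
violated soft preferences: 17

1. hero.x = 16  [hero.left = list.left + 12]
2. hero.y = 30  [hero.top = list.top + 12]
3. hero.h = 233  [list.bottom = hero.bottom + 12]
4. hero.w = 42  [footer.left = hero.right + 12]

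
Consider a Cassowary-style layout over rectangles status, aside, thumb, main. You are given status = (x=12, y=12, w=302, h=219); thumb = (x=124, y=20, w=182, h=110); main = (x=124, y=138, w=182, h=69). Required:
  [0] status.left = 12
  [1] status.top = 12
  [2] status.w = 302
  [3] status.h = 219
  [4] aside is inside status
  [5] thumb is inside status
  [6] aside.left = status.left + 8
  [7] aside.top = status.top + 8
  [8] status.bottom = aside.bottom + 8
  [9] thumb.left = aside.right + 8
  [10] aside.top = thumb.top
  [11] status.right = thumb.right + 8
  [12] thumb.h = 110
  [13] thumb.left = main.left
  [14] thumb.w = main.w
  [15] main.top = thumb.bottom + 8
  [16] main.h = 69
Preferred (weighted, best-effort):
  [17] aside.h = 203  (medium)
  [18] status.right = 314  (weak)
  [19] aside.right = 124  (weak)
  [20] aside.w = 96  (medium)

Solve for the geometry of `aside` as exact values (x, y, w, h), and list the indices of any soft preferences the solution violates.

1. aside.x = 20  [aside.left = status.left + 8]
2. aside.y = 20  [aside.top = status.top + 8]
3. aside.h = 203  [status.bottom = aside.bottom + 8]
4. aside.w = 96  [thumb.left = aside.right + 8]

aside = (x=20, y=20, w=96, h=203)
violated soft preferences: 19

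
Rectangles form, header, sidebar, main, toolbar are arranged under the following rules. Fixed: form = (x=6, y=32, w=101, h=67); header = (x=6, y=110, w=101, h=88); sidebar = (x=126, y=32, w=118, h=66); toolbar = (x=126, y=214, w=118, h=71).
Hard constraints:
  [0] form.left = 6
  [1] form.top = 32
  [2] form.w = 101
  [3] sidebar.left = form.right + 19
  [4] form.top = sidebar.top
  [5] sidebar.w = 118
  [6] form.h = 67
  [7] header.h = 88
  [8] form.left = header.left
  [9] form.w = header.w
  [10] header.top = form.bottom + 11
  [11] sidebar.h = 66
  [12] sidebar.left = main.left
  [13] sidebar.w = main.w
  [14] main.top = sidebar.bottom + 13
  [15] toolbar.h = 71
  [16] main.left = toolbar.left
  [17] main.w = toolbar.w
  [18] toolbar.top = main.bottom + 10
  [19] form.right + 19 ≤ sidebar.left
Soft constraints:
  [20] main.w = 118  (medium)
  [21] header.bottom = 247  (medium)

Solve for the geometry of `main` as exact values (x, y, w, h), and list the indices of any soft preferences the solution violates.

main = (x=126, y=111, w=118, h=93)
violated soft preferences: 21

1. main.x = 126  [sidebar.left = main.left]
2. main.w = 118  [sidebar.w = main.w]
3. main.y = 111  [main.top = sidebar.bottom + 13]
4. main.h = 93  [toolbar.top = main.bottom + 10]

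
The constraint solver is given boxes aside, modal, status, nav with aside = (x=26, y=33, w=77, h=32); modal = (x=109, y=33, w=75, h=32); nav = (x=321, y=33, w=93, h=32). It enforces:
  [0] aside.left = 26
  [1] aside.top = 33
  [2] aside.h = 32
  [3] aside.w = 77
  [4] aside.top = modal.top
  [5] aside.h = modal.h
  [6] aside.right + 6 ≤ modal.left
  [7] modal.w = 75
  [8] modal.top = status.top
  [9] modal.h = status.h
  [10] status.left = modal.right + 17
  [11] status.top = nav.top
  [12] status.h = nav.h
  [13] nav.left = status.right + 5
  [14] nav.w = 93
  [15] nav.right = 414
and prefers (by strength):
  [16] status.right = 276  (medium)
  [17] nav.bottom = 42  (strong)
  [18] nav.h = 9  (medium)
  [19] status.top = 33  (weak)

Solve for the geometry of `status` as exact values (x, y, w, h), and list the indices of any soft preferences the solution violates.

1. status.y = 33  [modal.top = status.top]
2. status.h = 32  [modal.h = status.h]
3. status.x = 201  [status.left = modal.right + 17]
4. status.w = 115  [nav.left = status.right + 5]

status = (x=201, y=33, w=115, h=32)
violated soft preferences: 16, 17, 18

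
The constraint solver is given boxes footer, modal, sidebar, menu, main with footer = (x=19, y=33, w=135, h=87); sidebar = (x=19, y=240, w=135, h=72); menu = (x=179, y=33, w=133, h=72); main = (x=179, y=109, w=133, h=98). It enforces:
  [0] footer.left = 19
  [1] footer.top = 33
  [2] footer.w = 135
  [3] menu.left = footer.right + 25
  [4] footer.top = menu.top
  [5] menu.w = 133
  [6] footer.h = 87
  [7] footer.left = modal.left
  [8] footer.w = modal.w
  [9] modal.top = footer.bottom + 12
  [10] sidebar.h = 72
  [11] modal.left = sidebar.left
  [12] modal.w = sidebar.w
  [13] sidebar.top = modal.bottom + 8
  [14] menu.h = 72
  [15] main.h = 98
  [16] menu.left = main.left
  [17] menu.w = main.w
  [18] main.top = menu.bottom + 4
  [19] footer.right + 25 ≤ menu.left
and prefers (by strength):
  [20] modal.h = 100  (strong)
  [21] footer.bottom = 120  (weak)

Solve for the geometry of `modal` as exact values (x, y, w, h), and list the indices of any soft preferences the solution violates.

1. modal.x = 19  [footer.left = modal.left]
2. modal.w = 135  [footer.w = modal.w]
3. modal.y = 132  [modal.top = footer.bottom + 12]
4. modal.h = 100  [sidebar.top = modal.bottom + 8]

modal = (x=19, y=132, w=135, h=100)
violated soft preferences: none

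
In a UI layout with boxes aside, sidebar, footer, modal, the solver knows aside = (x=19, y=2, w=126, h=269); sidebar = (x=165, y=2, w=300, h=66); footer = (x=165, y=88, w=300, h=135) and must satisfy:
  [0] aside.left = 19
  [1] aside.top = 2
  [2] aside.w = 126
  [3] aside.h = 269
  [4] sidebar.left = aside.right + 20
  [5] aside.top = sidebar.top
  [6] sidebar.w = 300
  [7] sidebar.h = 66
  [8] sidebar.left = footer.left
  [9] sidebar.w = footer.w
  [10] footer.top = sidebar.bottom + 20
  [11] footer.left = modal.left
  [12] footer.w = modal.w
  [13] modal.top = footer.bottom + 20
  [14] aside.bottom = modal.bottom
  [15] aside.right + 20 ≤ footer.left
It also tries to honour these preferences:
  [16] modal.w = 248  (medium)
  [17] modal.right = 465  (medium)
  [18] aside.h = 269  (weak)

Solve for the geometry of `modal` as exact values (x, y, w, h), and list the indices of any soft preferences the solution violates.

1. modal.x = 165  [footer.left = modal.left]
2. modal.w = 300  [footer.w = modal.w]
3. modal.y = 243  [modal.top = footer.bottom + 20]
4. modal.h = 28  [aside.bottom = modal.bottom]

modal = (x=165, y=243, w=300, h=28)
violated soft preferences: 16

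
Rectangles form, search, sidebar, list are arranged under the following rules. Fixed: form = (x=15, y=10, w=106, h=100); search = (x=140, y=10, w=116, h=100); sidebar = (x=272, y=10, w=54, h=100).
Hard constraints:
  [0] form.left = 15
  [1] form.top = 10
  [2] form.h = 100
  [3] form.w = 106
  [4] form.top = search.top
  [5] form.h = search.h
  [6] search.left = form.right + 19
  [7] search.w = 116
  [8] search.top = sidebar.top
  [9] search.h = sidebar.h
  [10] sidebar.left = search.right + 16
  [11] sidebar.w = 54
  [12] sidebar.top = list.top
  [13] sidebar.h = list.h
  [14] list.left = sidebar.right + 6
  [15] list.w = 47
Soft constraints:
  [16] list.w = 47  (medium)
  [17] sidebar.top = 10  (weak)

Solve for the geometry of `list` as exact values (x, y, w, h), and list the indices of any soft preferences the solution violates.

list = (x=332, y=10, w=47, h=100)
violated soft preferences: none

1. list.y = 10  [sidebar.top = list.top]
2. list.h = 100  [sidebar.h = list.h]
3. list.x = 332  [list.left = sidebar.right + 6]
4. list.w = 47  [list.w = 47]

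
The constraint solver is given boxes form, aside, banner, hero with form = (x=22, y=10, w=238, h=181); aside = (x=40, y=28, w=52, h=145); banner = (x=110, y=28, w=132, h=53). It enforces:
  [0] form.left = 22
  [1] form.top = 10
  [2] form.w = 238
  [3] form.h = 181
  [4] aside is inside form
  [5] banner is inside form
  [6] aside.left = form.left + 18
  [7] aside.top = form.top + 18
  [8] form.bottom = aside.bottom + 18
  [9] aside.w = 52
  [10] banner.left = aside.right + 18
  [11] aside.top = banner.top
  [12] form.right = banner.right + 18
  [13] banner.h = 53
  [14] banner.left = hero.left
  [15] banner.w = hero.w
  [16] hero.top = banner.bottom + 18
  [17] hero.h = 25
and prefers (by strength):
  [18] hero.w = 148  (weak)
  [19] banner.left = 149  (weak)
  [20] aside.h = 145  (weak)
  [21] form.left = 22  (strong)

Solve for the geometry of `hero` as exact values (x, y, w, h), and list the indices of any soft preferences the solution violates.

1. hero.x = 110  [banner.left = hero.left]
2. hero.w = 132  [banner.w = hero.w]
3. hero.y = 99  [hero.top = banner.bottom + 18]
4. hero.h = 25  [hero.h = 25]

hero = (x=110, y=99, w=132, h=25)
violated soft preferences: 18, 19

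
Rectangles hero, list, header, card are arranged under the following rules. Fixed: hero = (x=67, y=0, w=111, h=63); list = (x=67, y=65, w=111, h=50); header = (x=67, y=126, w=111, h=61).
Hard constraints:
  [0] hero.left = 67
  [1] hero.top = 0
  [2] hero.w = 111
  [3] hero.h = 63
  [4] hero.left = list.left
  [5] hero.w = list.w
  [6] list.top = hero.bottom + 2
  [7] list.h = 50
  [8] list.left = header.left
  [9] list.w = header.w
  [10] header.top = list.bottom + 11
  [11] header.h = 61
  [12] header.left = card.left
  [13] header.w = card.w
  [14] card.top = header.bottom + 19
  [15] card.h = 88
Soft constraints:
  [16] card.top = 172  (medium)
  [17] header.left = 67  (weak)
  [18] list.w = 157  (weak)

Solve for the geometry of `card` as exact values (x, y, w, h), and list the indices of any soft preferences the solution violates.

card = (x=67, y=206, w=111, h=88)
violated soft preferences: 16, 18

1. card.x = 67  [header.left = card.left]
2. card.w = 111  [header.w = card.w]
3. card.y = 206  [card.top = header.bottom + 19]
4. card.h = 88  [card.h = 88]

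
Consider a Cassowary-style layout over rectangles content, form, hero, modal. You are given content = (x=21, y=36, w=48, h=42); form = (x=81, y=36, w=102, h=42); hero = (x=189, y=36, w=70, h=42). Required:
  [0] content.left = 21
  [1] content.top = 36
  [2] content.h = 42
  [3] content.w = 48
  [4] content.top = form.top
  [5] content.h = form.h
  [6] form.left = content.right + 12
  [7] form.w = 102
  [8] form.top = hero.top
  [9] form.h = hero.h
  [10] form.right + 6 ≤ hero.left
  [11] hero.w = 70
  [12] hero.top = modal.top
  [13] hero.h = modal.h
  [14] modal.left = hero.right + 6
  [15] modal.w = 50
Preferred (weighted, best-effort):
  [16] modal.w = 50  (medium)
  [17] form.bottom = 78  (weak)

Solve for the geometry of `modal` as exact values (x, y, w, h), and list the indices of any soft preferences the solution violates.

1. modal.y = 36  [hero.top = modal.top]
2. modal.h = 42  [hero.h = modal.h]
3. modal.x = 265  [modal.left = hero.right + 6]
4. modal.w = 50  [modal.w = 50]

modal = (x=265, y=36, w=50, h=42)
violated soft preferences: none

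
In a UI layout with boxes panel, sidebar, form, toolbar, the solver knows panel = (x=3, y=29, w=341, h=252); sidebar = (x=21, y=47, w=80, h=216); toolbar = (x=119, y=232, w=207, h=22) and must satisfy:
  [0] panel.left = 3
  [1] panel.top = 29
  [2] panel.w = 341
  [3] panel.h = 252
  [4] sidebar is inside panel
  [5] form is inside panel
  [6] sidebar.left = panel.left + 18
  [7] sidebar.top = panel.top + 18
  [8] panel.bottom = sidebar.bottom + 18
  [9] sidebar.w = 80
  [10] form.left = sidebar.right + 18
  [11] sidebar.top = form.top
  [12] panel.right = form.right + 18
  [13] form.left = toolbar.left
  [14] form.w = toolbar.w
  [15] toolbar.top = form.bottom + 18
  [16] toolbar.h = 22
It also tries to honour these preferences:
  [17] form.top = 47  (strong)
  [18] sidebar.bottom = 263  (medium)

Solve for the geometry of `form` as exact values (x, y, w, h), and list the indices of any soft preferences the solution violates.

form = (x=119, y=47, w=207, h=167)
violated soft preferences: none

1. form.x = 119  [form.left = sidebar.right + 18]
2. form.y = 47  [sidebar.top = form.top]
3. form.w = 207  [panel.right = form.right + 18]
4. form.h = 167  [toolbar.top = form.bottom + 18]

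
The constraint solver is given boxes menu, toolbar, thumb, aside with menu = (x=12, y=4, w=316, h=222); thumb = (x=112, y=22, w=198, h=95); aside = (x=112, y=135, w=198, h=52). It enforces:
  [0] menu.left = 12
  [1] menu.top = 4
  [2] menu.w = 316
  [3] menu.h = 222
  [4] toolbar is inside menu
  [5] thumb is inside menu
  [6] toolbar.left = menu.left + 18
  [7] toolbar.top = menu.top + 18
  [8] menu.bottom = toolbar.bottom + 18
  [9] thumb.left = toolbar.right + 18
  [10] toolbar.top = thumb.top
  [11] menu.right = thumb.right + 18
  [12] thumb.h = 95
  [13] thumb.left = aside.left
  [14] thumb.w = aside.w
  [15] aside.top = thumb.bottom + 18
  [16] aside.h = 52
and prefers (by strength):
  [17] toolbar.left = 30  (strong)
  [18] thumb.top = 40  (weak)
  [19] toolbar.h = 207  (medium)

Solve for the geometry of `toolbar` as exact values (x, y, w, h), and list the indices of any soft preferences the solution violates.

1. toolbar.x = 30  [toolbar.left = menu.left + 18]
2. toolbar.y = 22  [toolbar.top = menu.top + 18]
3. toolbar.h = 186  [menu.bottom = toolbar.bottom + 18]
4. toolbar.w = 64  [thumb.left = toolbar.right + 18]

toolbar = (x=30, y=22, w=64, h=186)
violated soft preferences: 18, 19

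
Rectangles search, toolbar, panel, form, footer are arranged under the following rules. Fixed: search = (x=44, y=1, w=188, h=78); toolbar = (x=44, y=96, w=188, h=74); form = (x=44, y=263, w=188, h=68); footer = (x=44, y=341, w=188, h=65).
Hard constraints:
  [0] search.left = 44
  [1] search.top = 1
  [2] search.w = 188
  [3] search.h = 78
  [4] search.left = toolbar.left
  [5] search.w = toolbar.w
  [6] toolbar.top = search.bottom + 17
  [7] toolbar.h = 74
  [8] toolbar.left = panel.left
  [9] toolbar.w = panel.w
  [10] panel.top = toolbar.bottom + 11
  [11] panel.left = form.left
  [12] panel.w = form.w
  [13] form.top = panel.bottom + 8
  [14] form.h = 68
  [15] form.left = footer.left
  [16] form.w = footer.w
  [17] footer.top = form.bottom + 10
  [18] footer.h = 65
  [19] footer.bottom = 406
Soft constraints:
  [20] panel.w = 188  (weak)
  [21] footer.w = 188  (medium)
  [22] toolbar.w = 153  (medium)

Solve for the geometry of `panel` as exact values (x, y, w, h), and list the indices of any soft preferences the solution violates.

1. panel.x = 44  [toolbar.left = panel.left]
2. panel.w = 188  [toolbar.w = panel.w]
3. panel.y = 181  [panel.top = toolbar.bottom + 11]
4. panel.h = 74  [form.top = panel.bottom + 8]

panel = (x=44, y=181, w=188, h=74)
violated soft preferences: 22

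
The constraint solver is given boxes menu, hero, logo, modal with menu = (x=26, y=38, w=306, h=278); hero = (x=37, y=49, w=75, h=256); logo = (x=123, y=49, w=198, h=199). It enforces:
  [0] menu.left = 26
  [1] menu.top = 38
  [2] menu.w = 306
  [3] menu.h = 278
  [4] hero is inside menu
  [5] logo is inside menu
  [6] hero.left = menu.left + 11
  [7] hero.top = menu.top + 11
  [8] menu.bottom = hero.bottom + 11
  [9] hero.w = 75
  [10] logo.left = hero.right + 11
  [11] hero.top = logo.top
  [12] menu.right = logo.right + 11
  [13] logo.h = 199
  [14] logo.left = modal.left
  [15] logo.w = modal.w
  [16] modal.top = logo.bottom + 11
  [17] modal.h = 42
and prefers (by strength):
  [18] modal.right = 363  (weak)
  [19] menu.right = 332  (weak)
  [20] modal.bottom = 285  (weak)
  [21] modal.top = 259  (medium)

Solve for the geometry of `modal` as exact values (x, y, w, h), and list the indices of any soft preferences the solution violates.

1. modal.x = 123  [logo.left = modal.left]
2. modal.w = 198  [logo.w = modal.w]
3. modal.y = 259  [modal.top = logo.bottom + 11]
4. modal.h = 42  [modal.h = 42]

modal = (x=123, y=259, w=198, h=42)
violated soft preferences: 18, 20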